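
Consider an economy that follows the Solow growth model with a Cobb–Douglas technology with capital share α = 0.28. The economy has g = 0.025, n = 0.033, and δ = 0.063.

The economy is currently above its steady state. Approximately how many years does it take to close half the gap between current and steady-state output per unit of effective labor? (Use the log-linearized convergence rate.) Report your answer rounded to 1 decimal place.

Near the steady state the convergence rate is λ = (1 − α)(n + g + δ).
λ = (1 − 0.28) × 0.121 = 0.72 × 0.121 = 0.08712
Half-life = ln 2 / λ = 0.6931 / 0.08712 ≈ 7.96 years

about 8.0 years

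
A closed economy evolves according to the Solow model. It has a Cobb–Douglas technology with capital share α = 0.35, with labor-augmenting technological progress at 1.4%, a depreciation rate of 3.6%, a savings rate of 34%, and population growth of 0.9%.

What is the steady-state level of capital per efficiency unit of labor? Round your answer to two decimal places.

Steady state requires s·f(k) = (n + g + δ)·k, i.e. s·k^α = (n + g + δ)·k.
Dividing both sides by k: k^(1−α) = s / (n + g + δ).
k^0.65 = 0.34 / (0.009 + 0.014 + 0.036) = 0.34 / 0.059 = 5.7627
k* = 5.7627^(1/0.65) ≈ 14.7977

k* ≈ 14.80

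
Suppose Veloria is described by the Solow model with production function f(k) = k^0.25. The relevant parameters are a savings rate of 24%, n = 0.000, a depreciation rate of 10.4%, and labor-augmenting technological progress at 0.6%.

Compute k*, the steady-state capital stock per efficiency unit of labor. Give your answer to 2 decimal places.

At the steady state, Δk = 0, so s·k^α = (n + g + δ)·k.
Rearranging, k^(1−α) = s / (n + g + δ).
k^0.75 = 0.24 / (0.000 + 0.006 + 0.104) = 0.24 / 0.110 = 2.1818
k* = 2.1818^(1/0.75) ≈ 2.8298

k* ≈ 2.83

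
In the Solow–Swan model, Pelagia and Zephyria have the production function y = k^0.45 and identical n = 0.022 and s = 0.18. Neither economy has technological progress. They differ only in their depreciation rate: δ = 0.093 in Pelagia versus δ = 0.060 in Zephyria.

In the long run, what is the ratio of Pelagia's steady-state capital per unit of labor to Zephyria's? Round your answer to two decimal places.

Steady-state k* = [s/(n + δ)]^(1/(1−α)), so the ratio is [ (s_P/(n + δ)_P) / (s_Z/(n + δ)_Z) ]^1.8182.
s_P/(n + δ)_P = 0.18/0.115 = 1.5652; s_Z/(n + δ)_Z = 0.18/0.082 = 2.1951.
Ratio = (1.5652/2.1951)^1.8182 = 0.7130^1.8182 ≈ 0.5406

ratio ≈ 0.54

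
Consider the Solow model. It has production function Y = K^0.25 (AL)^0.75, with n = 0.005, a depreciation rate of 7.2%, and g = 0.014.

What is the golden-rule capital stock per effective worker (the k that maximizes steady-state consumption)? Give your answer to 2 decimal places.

The golden rule sets f'(k) = n + g + δ, i.e. α·k^(α−1) = n + g + δ.
So k^(1−α) = α / (n + g + δ) = 0.25 / 0.091 = 2.7473.
k_gold = 2.7473^(1/0.75) ≈ 3.8478

k_gold ≈ 3.85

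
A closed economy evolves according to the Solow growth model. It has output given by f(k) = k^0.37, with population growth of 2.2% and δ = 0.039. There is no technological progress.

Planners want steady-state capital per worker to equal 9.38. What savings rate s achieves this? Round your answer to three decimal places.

Steady state requires s·f(k) = (n + δ)·k, i.e. s·k^α = (n + δ)·k.
So s / (n + δ) = (k*)^(1−α) = 9.38^0.63 = 4.0972.
Therefore s = 4.0972 × (n + δ) = 4.0972 × 0.061 = 0.2499.

s ≈ 0.250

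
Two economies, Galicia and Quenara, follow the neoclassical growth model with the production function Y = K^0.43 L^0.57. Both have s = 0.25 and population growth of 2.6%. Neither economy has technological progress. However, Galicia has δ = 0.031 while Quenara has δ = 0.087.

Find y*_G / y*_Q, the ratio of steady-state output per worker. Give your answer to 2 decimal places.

ratio ≈ 1.68

Steady-state y* = [s/(n + δ)]^(α/(1−α)), so the ratio is [ (s_G/(n + δ)_G) / (s_Q/(n + δ)_Q) ]^0.7544.
s_G/(n + δ)_G = 0.25/0.057 = 4.3860; s_Q/(n + δ)_Q = 0.25/0.113 = 2.2124.
Ratio = (4.3860/2.2124)^0.7544 = 1.9825^0.7544 ≈ 1.6758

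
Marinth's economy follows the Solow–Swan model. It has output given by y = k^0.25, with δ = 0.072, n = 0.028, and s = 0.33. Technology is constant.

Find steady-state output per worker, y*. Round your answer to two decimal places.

y* = 1.49

Steady state requires s·f(k) = (n + δ)·k, i.e. s·k^α = (n + δ)·k.
Dividing both sides by k: k^(1−α) = s / (n + δ).
k^0.75 = 0.33 / (0.028 + 0.072) = 0.33 / 0.100 = 3.3000
k* = 3.3000^(1/0.75) ≈ 4.9131
y* = (k*)^α = 4.9131^0.25 ≈ 1.4888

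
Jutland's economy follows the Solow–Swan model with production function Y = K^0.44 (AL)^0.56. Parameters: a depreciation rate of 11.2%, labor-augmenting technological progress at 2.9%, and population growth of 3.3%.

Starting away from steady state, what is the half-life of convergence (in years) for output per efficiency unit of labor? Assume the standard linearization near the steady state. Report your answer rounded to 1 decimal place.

t_½ ≈ 7.1 years

Near the steady state the convergence rate is λ = (1 − α)(n + g + δ).
λ = (1 − 0.44) × 0.174 = 0.56 × 0.174 = 0.09744
Half-life = ln 2 / λ = 0.6931 / 0.09744 ≈ 7.11 years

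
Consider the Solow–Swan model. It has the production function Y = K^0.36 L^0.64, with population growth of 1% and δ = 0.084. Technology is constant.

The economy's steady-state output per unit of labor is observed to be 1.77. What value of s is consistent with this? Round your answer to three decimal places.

At the steady state, Δk = 0, so s·k^α = (n + δ)·k.
Since y* = [s/(n + δ)]^(α/(1−α)), we have s/(n + δ) = (y*)^((1−α)/α) = 1.77^1.7778 = 2.7596.
Therefore s = 2.7596 × (n + δ) = 2.7596 × 0.094 = 0.2594.

s ≈ 0.259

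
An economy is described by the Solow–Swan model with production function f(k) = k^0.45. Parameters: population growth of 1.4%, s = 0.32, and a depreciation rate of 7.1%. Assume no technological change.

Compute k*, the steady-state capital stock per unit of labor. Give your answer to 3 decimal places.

k* = 11.137

At the steady state, Δk = 0, so s·k^α = (n + δ)·k.
Dividing both sides by k: k^(1−α) = s / (n + δ).
k^0.55 = 0.32 / (0.014 + 0.071) = 0.32 / 0.085 = 3.7647
k* = 3.7647^(1/0.55) ≈ 11.1374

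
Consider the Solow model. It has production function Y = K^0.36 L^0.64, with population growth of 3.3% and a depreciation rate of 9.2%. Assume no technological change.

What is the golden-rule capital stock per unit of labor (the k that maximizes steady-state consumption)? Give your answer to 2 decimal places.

k_gold ≈ 5.22

The golden rule sets f'(k) = n + δ, i.e. α·k^(α−1) = n + δ.
So k^(1−α) = α / (n + δ) = 0.36 / 0.125 = 2.8800.
k_gold = 2.8800^(1/0.64) ≈ 5.2216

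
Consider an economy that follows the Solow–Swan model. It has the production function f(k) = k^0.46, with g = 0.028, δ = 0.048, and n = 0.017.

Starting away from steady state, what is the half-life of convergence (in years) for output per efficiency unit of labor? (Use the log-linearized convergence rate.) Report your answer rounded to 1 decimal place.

Near the steady state the convergence rate is λ = (1 − α)(n + g + δ).
λ = (1 − 0.46) × 0.093 = 0.54 × 0.093 = 0.05022
Half-life = ln 2 / λ = 0.6931 / 0.05022 ≈ 13.80 years

t_½ ≈ 13.8 years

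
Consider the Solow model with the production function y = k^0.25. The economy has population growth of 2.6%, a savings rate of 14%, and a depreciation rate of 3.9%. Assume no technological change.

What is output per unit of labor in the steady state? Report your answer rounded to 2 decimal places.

In steady state, investment equals break-even investment: s·k^α = (n + δ)·k.
Rearranging, k^(1−α) = s / (n + δ).
k^0.75 = 0.14 / (0.026 + 0.039) = 0.14 / 0.065 = 2.1538
k* = 2.1538^(1/0.75) ≈ 2.7815
y* = (k*)^α = 2.7815^0.25 ≈ 1.2914

y* = 1.29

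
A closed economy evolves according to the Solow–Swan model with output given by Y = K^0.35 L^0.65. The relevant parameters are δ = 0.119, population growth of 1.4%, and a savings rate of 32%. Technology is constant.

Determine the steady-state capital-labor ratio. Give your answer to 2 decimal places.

At the steady state, Δk = 0, so s·k^α = (n + δ)·k.
Rearranging, k^(1−α) = s / (n + δ).
k^0.65 = 0.32 / (0.014 + 0.119) = 0.32 / 0.133 = 2.4060
k* = 2.4060^(1/0.65) ≈ 3.8602

k* = 3.86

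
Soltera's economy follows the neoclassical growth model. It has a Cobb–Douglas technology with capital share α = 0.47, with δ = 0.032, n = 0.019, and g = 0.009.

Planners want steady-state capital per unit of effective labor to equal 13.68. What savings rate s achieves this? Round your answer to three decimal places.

s ≈ 0.240

Steady state requires s·f(k) = (n + g + δ)·k, i.e. s·k^α = (n + g + δ)·k.
So s / (n + g + δ) = (k*)^(1−α) = 13.68^0.53 = 4.0006.
Therefore s = 4.0006 × (n + g + δ) = 4.0006 × 0.060 = 0.2400.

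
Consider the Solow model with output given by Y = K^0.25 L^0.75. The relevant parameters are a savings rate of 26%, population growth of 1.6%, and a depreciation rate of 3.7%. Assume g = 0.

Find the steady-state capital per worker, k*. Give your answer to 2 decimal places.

k* ≈ 8.34

Steady state requires s·f(k) = (n + δ)·k, i.e. s·k^α = (n + δ)·k.
Rearranging, k^(1−α) = s / (n + δ).
k^0.75 = 0.26 / (0.016 + 0.037) = 0.26 / 0.053 = 4.9057
k* = 4.9057^(1/0.75) ≈ 8.3356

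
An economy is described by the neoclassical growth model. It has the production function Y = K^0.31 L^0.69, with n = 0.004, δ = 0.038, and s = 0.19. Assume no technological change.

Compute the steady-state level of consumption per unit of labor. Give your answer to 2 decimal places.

At the steady state, Δk = 0, so s·k^α = (n + δ)·k.
Dividing both sides by k: k^(1−α) = s / (n + δ).
k^0.69 = 0.19 / (0.004 + 0.038) = 0.19 / 0.042 = 4.5238
k* = 4.5238^(1/0.69) ≈ 8.9126
y* = (k*)^α = 8.9126^0.31 ≈ 1.9702
c* = (1 − s)·y* = (1 − 0.19) × 1.9702 ≈ 1.5959

c* ≈ 1.60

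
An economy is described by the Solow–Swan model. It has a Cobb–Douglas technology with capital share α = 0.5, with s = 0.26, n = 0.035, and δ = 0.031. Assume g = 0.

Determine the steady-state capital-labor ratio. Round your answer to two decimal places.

k* = 15.52

At the steady state, Δk = 0, so s·k^α = (n + δ)·k.
Rearranging, k^(1−α) = s / (n + δ).
k^0.5 = 0.26 / (0.035 + 0.031) = 0.26 / 0.066 = 3.9394
k* = 3.9394^(1/0.5) ≈ 15.5189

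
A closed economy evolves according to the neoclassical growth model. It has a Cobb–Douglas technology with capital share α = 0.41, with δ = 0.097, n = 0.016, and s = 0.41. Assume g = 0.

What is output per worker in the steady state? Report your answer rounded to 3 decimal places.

Steady state requires s·f(k) = (n + δ)·k, i.e. s·k^α = (n + δ)·k.
Rearranging, k^(1−α) = s / (n + δ).
k^0.59 = 0.41 / (0.016 + 0.097) = 0.41 / 0.113 = 3.6283
k* = 3.6283^(1/0.59) ≈ 8.8848
y* = (k*)^α = 8.8848^0.41 ≈ 2.4488

y* ≈ 2.449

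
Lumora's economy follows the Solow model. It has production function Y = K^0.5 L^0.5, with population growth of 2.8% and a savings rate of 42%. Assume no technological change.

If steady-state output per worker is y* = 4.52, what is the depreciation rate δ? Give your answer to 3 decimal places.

δ ≈ 0.065

In steady state, investment equals break-even investment: s·k^α = (n + δ)·k.
Since y* = [s/(n + δ)]^(α/(1−α)), we have s/(n + δ) = (y*)^((1−α)/α) = 4.52^1 = 4.5200.
Therefore n + δ = s / 4.5200 = 0.42 / 4.5200 = 0.0929, so δ = 0.0929 − 0.028 = 0.0649.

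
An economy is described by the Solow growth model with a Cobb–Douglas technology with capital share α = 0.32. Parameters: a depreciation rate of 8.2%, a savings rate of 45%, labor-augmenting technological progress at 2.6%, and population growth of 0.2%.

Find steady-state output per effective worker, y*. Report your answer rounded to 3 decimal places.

Steady state requires s·f(k) = (n + g + δ)·k, i.e. s·k^α = (n + g + δ)·k.
Rearranging, k^(1−α) = s / (n + g + δ).
k^0.68 = 0.45 / (0.002 + 0.026 + 0.082) = 0.45 / 0.110 = 4.0909
k* = 4.0909^(1/0.68) ≈ 7.9384
y* = (k*)^α = 7.9384^0.32 ≈ 1.9405

y* = 1.941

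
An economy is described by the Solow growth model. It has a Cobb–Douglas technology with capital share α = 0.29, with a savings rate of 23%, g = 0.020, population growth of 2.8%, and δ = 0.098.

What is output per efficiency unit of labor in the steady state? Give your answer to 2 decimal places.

y* ≈ 1.20

At the steady state, Δk = 0, so s·k^α = (n + g + δ)·k.
Dividing both sides by k: k^(1−α) = s / (n + g + δ).
k^0.71 = 0.23 / (0.028 + 0.020 + 0.098) = 0.23 / 0.146 = 1.5753
k* = 1.5753^(1/0.71) ≈ 1.8966
y* = (k*)^α = 1.8966^0.29 ≈ 1.2040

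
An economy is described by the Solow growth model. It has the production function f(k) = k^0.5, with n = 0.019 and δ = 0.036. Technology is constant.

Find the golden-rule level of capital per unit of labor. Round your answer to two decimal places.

k_gold ≈ 82.64

The golden rule sets f'(k) = n + δ, i.e. α·k^(α−1) = n + δ.
So k^(1−α) = α / (n + δ) = 0.5 / 0.055 = 9.0909.
k_gold = 9.0909^(1/0.5) ≈ 82.6445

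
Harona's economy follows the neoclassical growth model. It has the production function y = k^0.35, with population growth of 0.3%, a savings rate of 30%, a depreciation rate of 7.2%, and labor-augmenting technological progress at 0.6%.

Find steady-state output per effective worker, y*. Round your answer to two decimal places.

y* ≈ 2.02

In steady state, investment equals break-even investment: s·k^α = (n + g + δ)·k.
Rearranging, k^(1−α) = s / (n + g + δ).
k^0.65 = 0.30 / (0.003 + 0.006 + 0.072) = 0.30 / 0.081 = 3.7037
k* = 3.7037^(1/0.65) ≈ 7.4959
y* = (k*)^α = 7.4959^0.35 ≈ 2.0239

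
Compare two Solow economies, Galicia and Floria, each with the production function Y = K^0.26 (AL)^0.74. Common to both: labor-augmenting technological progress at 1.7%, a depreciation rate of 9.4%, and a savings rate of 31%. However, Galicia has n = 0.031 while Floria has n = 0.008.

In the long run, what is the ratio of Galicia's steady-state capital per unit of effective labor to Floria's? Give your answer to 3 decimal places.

ratio ≈ 0.788

Steady-state k* = [s/(n + g + δ)]^(1/(1−α)), so the ratio is [ (s_G/(n + g + δ)_G) / (s_F/(n + g + δ)_F) ]^1.3514.
s_G/(n + g + δ)_G = 0.31/0.142 = 2.1831; s_F/(n + g + δ)_F = 0.31/0.119 = 2.6050.
Ratio = (2.1831/2.6050)^1.3514 = 0.8380^1.3514 ≈ 0.7875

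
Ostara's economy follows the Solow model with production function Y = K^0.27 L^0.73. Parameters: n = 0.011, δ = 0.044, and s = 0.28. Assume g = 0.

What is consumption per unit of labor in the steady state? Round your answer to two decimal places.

Steady state requires s·f(k) = (n + δ)·k, i.e. s·k^α = (n + δ)·k.
Rearranging, k^(1−α) = s / (n + δ).
k^0.73 = 0.28 / (0.011 + 0.044) = 0.28 / 0.055 = 5.0909
k* = 5.0909^(1/0.73) ≈ 9.2942
y* = (k*)^α = 9.2942^0.27 ≈ 1.8256
c* = (1 − s)·y* = (1 − 0.28) × 1.8256 ≈ 1.3144

c* ≈ 1.31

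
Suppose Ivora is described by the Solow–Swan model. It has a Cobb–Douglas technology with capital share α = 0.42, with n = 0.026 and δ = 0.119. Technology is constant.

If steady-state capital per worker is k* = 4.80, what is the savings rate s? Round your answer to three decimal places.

At the steady state, Δk = 0, so s·k^α = (n + δ)·k.
So s / (n + δ) = (k*)^(1−α) = 4.80^0.58 = 2.4838.
Therefore s = 2.4838 × (n + δ) = 2.4838 × 0.145 = 0.3602.

s ≈ 0.360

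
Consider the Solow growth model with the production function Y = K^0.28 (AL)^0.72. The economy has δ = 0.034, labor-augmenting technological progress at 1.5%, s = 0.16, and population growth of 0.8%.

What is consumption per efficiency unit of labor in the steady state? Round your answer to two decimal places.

In steady state, investment equals break-even investment: s·k^α = (n + g + δ)·k.
Dividing both sides by k: k^(1−α) = s / (n + g + δ).
k^0.72 = 0.16 / (0.008 + 0.015 + 0.034) = 0.16 / 0.057 = 2.8070
k* = 2.8070^(1/0.72) ≈ 4.1933
y* = (k*)^α = 4.1933^0.28 ≈ 1.4939
c* = (1 − s)·y* = (1 − 0.16) × 1.4939 ≈ 1.2549

c* = 1.25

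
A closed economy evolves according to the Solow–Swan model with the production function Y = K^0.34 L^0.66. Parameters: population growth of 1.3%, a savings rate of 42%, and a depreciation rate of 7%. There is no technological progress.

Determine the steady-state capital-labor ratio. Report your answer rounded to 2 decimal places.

k* ≈ 11.67

Steady state requires s·f(k) = (n + δ)·k, i.e. s·k^α = (n + δ)·k.
Dividing both sides by k: k^(1−α) = s / (n + δ).
k^0.66 = 0.42 / (0.013 + 0.070) = 0.42 / 0.083 = 5.0602
k* = 5.0602^(1/0.66) ≈ 11.6660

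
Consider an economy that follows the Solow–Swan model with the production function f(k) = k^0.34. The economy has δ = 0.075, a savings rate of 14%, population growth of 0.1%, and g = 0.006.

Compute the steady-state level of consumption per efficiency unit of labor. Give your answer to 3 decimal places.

Steady state requires s·f(k) = (n + g + δ)·k, i.e. s·k^α = (n + g + δ)·k.
Dividing both sides by k: k^(1−α) = s / (n + g + δ).
k^0.66 = 0.14 / (0.001 + 0.006 + 0.075) = 0.14 / 0.082 = 1.7073
k* = 1.7073^(1/0.66) ≈ 2.2490
y* = (k*)^α = 2.2490^0.34 ≈ 1.3173
c* = (1 − s)·y* = (1 − 0.14) × 1.3173 ≈ 1.1329

c* = 1.133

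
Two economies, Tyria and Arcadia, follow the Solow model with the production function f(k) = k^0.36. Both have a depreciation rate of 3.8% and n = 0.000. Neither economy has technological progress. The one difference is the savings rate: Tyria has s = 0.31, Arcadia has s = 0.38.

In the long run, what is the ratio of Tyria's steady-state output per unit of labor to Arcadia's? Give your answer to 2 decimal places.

Steady-state y* = [s/(n + δ)]^(α/(1−α)), so the ratio is [ (s_T/(n + δ)_T) / (s_A/(n + δ)_A) ]^0.5625.
s_T/(n + δ)_T = 0.31/0.038 = 8.1579; s_A/(n + δ)_A = 0.38/0.038 = 10.0000.
Ratio = (8.1579/10.0000)^0.5625 = 0.8158^0.5625 ≈ 0.8918

ratio ≈ 0.89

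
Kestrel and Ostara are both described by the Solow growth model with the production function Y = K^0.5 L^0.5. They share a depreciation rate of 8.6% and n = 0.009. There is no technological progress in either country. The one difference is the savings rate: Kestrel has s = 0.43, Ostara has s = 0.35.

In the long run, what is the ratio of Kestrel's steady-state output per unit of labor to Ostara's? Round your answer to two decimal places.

Steady-state y* = [s/(n + δ)]^(α/(1−α)), so the ratio is [ (s_K/(n + δ)_K) / (s_O/(n + δ)_O) ]^1.
s_K/(n + δ)_K = 0.43/0.095 = 4.5263; s_O/(n + δ)_O = 0.35/0.095 = 3.6842.
Ratio = (4.5263/3.6842)^1 = 1.2286^1 ≈ 1.2286

ratio ≈ 1.23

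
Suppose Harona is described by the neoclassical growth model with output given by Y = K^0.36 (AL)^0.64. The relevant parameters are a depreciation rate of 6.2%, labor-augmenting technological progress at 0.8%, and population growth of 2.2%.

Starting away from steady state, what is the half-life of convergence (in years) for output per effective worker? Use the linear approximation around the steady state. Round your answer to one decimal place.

Near the steady state the convergence rate is λ = (1 − α)(n + g + δ).
λ = (1 − 0.36) × 0.092 = 0.64 × 0.092 = 0.05888
Half-life = ln 2 / λ = 0.6931 / 0.05888 ≈ 11.77 years

about 11.8 years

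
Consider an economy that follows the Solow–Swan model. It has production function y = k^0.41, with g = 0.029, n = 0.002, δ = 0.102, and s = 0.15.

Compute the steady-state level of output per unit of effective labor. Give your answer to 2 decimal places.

y* ≈ 1.09

In steady state, investment equals break-even investment: s·k^α = (n + g + δ)·k.
Dividing both sides by k: k^(1−α) = s / (n + g + δ).
k^0.59 = 0.15 / (0.002 + 0.029 + 0.102) = 0.15 / 0.133 = 1.1278
k* = 1.1278^(1/0.59) ≈ 1.2261
y* = (k*)^α = 1.2261^0.41 ≈ 1.0872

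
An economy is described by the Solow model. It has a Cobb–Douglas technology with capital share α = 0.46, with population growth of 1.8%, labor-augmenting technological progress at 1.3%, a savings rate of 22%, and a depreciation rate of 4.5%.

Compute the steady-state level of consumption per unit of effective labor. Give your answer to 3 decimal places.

At the steady state, Δk = 0, so s·k^α = (n + g + δ)·k.
Rearranging, k^(1−α) = s / (n + g + δ).
k^0.54 = 0.22 / (0.018 + 0.013 + 0.045) = 0.22 / 0.076 = 2.8947
k* = 2.8947^(1/0.54) ≈ 7.1585
y* = (k*)^α = 7.1585^0.46 ≈ 2.4730
c* = (1 − s)·y* = (1 − 0.22) × 2.4730 ≈ 1.9289

c* = 1.929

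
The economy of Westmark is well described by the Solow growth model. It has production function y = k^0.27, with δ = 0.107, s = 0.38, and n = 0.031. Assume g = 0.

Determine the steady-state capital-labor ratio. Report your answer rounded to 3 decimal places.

Steady state requires s·f(k) = (n + δ)·k, i.e. s·k^α = (n + δ)·k.
Rearranging, k^(1−α) = s / (n + δ).
k^0.73 = 0.38 / (0.031 + 0.107) = 0.38 / 0.138 = 2.7536
k* = 2.7536^(1/0.73) ≈ 4.0050

k* ≈ 4.005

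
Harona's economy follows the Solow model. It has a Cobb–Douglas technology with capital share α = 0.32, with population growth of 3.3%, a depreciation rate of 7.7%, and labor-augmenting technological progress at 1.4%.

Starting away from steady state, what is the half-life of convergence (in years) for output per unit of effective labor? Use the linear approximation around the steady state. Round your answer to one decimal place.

t_½ ≈ 8.2 years

Near the steady state the convergence rate is λ = (1 − α)(n + g + δ).
λ = (1 − 0.32) × 0.124 = 0.68 × 0.124 = 0.08432
Half-life = ln 2 / λ = 0.6931 / 0.08432 ≈ 8.22 years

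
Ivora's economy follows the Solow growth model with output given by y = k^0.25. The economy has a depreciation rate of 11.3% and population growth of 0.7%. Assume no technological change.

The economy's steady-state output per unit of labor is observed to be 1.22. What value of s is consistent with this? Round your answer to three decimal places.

s ≈ 0.218

In steady state, investment equals break-even investment: s·k^α = (n + δ)·k.
Since y* = [s/(n + δ)]^(α/(1−α)), we have s/(n + δ) = (y*)^((1−α)/α) = 1.22^3 = 1.8158.
Therefore s = 1.8158 × (n + δ) = 1.8158 × 0.120 = 0.2179.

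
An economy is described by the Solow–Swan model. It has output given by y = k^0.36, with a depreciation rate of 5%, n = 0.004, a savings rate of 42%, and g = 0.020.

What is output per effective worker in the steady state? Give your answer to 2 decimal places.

At the steady state, Δk = 0, so s·k^α = (n + g + δ)·k.
Dividing both sides by k: k^(1−α) = s / (n + g + δ).
k^0.64 = 0.42 / (0.004 + 0.020 + 0.050) = 0.42 / 0.074 = 5.6757
k* = 5.6757^(1/0.64) ≈ 15.0715
y* = (k*)^α = 15.0715^0.36 ≈ 2.6554

y* ≈ 2.66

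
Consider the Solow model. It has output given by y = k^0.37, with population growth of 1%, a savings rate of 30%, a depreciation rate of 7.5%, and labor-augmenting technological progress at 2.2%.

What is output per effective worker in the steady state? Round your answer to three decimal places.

y* = 1.832

Steady state requires s·f(k) = (n + g + δ)·k, i.e. s·k^α = (n + g + δ)·k.
Dividing both sides by k: k^(1−α) = s / (n + g + δ).
k^0.63 = 0.30 / (0.010 + 0.022 + 0.075) = 0.30 / 0.107 = 2.8037
k* = 2.8037^(1/0.63) ≈ 5.1367
y* = (k*)^α = 5.1367^0.37 ≈ 1.8321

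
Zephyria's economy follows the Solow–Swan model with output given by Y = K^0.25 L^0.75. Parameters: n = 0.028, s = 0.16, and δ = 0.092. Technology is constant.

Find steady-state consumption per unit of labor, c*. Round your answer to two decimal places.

At the steady state, Δk = 0, so s·k^α = (n + δ)·k.
Dividing both sides by k: k^(1−α) = s / (n + δ).
k^0.75 = 0.16 / (0.028 + 0.092) = 0.16 / 0.120 = 1.3333
k* = 1.3333^(1/0.75) ≈ 1.4675
y* = (k*)^α = 1.4675^0.25 ≈ 1.1006
c* = (1 − s)·y* = (1 − 0.16) × 1.1006 ≈ 0.9245

c* = 0.92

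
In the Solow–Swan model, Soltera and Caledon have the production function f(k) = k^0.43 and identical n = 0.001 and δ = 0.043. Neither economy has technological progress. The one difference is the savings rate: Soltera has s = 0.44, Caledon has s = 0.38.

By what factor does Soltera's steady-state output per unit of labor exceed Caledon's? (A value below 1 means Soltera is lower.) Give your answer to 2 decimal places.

Steady-state y* = [s/(n + δ)]^(α/(1−α)), so the ratio is [ (s_S/(n + δ)_S) / (s_C/(n + δ)_C) ]^0.7544.
s_S/(n + δ)_S = 0.44/0.044 = 10.0000; s_C/(n + δ)_C = 0.38/0.044 = 8.6364.
Ratio = (10.0000/8.6364)^0.7544 = 1.1579^0.7544 ≈ 1.1169

ratio ≈ 1.12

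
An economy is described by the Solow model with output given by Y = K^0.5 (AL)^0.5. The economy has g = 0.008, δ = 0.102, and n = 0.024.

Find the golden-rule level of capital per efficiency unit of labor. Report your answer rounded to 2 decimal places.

k_gold ≈ 13.92

The golden rule sets f'(k) = n + g + δ, i.e. α·k^(α−1) = n + g + δ.
So k^(1−α) = α / (n + g + δ) = 0.5 / 0.134 = 3.7313.
k_gold = 3.7313^(1/0.5) ≈ 13.9226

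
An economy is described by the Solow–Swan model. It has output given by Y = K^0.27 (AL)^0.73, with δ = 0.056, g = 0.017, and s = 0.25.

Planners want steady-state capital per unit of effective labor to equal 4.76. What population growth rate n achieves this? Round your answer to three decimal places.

n ≈ 0.007

In steady state, investment equals break-even investment: s·k^α = (n + g + δ)·k.
So s / (n + g + δ) = (k*)^(1−α) = 4.76^0.73 = 3.1236.
Therefore n + g + δ = s / 3.1236 = 0.25 / 3.1236 = 0.0800, so n = 0.0800 − 0.073 = 0.0070.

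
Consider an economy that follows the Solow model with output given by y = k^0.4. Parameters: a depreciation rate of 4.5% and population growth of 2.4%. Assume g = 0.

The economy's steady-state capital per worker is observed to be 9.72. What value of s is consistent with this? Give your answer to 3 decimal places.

s ≈ 0.270

At the steady state, Δk = 0, so s·k^α = (n + δ)·k.
So s / (n + δ) = (k*)^(1−α) = 9.72^0.6 = 3.9138.
Therefore s = 3.9138 × (n + δ) = 3.9138 × 0.069 = 0.2701.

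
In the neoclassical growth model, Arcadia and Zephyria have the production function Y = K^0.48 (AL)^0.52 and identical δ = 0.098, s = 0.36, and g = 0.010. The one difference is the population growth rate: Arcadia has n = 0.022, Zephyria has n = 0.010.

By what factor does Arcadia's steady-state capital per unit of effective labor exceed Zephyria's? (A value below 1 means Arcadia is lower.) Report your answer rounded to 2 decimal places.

ratio ≈ 0.83

Steady-state k* = [s/(n + g + δ)]^(1/(1−α)), so the ratio is [ (s_A/(n + g + δ)_A) / (s_Z/(n + g + δ)_Z) ]^1.9231.
s_A/(n + g + δ)_A = 0.36/0.130 = 2.7692; s_Z/(n + g + δ)_Z = 0.36/0.118 = 3.0508.
Ratio = (2.7692/3.0508)^1.9231 = 0.9077^1.9231 ≈ 0.8301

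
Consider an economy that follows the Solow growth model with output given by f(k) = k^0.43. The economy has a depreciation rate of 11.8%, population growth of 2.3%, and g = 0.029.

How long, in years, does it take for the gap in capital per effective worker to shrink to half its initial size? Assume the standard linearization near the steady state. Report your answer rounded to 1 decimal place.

Near the steady state the convergence rate is λ = (1 − α)(n + g + δ).
λ = (1 − 0.43) × 0.170 = 0.57 × 0.170 = 0.0969
Half-life = ln 2 / λ = 0.6931 / 0.0969 ≈ 7.15 years

half-life ≈ 7.2 years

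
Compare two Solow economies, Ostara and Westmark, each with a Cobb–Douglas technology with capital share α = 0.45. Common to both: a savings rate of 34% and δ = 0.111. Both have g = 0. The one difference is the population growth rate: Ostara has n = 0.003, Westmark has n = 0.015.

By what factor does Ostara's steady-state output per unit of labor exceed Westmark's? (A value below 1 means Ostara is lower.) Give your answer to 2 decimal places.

Steady-state y* = [s/(n + δ)]^(α/(1−α)), so the ratio is [ (s_O/(n + δ)_O) / (s_W/(n + δ)_W) ]^0.8182.
s_O/(n + δ)_O = 0.34/0.114 = 2.9825; s_W/(n + δ)_W = 0.34/0.126 = 2.6984.
Ratio = (2.9825/2.6984)^0.8182 = 1.1053^0.8182 ≈ 1.0854

y*_O / y*_W ≈ 1.09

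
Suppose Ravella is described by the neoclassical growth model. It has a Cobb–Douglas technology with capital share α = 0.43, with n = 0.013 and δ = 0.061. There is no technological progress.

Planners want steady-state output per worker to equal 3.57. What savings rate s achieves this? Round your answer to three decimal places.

In steady state, investment equals break-even investment: s·k^α = (n + δ)·k.
Since y* = [s/(n + δ)]^(α/(1−α)), we have s/(n + δ) = (y*)^((1−α)/α) = 3.57^1.3256 = 5.4028.
Therefore s = 5.4028 × (n + δ) = 5.4028 × 0.074 = 0.3998.

s ≈ 0.400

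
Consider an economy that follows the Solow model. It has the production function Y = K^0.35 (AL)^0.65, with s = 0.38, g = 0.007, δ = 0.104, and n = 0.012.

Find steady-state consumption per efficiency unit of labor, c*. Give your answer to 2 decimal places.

At the steady state, Δk = 0, so s·k^α = (n + g + δ)·k.
Dividing both sides by k: k^(1−α) = s / (n + g + δ).
k^0.65 = 0.38 / (0.012 + 0.007 + 0.104) = 0.38 / 0.123 = 3.0894
k* = 3.0894^(1/0.65) ≈ 5.6709
y* = (k*)^α = 5.6709^0.35 ≈ 1.8356
c* = (1 − s)·y* = (1 − 0.38) × 1.8356 ≈ 1.1381

c* = 1.14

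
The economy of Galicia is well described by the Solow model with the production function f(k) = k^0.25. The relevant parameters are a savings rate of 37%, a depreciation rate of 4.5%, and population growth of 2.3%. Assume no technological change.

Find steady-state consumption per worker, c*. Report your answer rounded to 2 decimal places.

c* = 1.11

At the steady state, Δk = 0, so s·k^α = (n + δ)·k.
Dividing both sides by k: k^(1−α) = s / (n + δ).
k^0.75 = 0.37 / (0.023 + 0.045) = 0.37 / 0.068 = 5.4412
k* = 5.4412^(1/0.75) ≈ 9.5703
y* = (k*)^α = 9.5703^0.25 ≈ 1.7589
c* = (1 − s)·y* = (1 − 0.37) × 1.7589 ≈ 1.1081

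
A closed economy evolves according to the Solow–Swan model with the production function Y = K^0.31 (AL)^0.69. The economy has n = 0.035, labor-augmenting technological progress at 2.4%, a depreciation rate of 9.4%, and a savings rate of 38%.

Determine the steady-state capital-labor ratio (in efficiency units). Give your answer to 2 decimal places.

k* = 3.74

Steady state requires s·f(k) = (n + g + δ)·k, i.e. s·k^α = (n + g + δ)·k.
Rearranging, k^(1−α) = s / (n + g + δ).
k^0.69 = 0.38 / (0.035 + 0.024 + 0.094) = 0.38 / 0.153 = 2.4837
k* = 2.4837^(1/0.69) ≈ 3.7377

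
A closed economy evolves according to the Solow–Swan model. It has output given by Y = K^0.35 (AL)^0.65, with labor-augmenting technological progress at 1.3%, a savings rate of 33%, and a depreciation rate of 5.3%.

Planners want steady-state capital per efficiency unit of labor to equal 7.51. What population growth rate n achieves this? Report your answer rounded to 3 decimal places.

n ≈ 0.023

Steady state requires s·f(k) = (n + g + δ)·k, i.e. s·k^α = (n + g + δ)·k.
So s / (n + g + δ) = (k*)^(1−α) = 7.51^0.65 = 3.7082.
Therefore n + g + δ = s / 3.7082 = 0.33 / 3.7082 = 0.0890, so n = 0.0890 − 0.066 = 0.0230.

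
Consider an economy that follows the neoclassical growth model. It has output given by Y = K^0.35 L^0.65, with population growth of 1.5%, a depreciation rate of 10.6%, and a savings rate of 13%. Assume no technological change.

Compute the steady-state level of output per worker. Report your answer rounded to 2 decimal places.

At the steady state, Δk = 0, so s·k^α = (n + δ)·k.
Dividing both sides by k: k^(1−α) = s / (n + δ).
k^0.65 = 0.13 / (0.015 + 0.106) = 0.13 / 0.121 = 1.0744
k* = 1.0744^(1/0.65) ≈ 1.1167
y* = (k*)^α = 1.1167^0.35 ≈ 1.0394

y* = 1.04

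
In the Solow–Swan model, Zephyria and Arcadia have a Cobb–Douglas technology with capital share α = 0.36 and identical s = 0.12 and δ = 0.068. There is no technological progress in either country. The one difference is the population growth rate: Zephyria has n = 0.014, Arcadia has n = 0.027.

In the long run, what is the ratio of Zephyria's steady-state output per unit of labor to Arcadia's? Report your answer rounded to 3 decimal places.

Steady-state y* = [s/(n + δ)]^(α/(1−α)), so the ratio is [ (s_Z/(n + δ)_Z) / (s_A/(n + δ)_A) ]^0.5625.
s_Z/(n + δ)_Z = 0.12/0.082 = 1.4634; s_A/(n + δ)_A = 0.12/0.095 = 1.2632.
Ratio = (1.4634/1.2632)^0.5625 = 1.1585^0.5625 ≈ 1.0863

y*_Z / y*_A ≈ 1.086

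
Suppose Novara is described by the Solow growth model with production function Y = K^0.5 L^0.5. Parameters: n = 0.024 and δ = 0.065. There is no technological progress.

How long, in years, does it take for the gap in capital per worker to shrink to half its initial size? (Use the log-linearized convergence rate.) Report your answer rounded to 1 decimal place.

Near the steady state the convergence rate is λ = (1 − α)(n + δ).
λ = (1 − 0.5) × 0.089 = 0.5 × 0.089 = 0.0445
Half-life = ln 2 / λ = 0.6931 / 0.0445 ≈ 15.58 years

about 15.6 years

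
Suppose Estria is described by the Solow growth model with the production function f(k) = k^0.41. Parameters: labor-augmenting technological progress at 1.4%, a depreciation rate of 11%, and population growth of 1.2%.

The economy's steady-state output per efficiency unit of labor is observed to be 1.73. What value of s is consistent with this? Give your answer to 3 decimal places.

Steady state requires s·f(k) = (n + g + δ)·k, i.e. s·k^α = (n + g + δ)·k.
Since y* = [s/(n + g + δ)]^(α/(1−α)), we have s/(n + g + δ) = (y*)^((1−α)/α) = 1.73^1.439 = 2.2006.
Therefore s = 2.2006 × (n + g + δ) = 2.2006 × 0.136 = 0.2993.

s ≈ 0.299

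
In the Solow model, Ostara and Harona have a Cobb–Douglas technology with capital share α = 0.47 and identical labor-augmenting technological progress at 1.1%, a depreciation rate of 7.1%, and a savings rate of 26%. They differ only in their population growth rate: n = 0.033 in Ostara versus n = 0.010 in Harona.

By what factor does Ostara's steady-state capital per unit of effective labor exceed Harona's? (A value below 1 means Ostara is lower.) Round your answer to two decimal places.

Steady-state k* = [s/(n + g + δ)]^(1/(1−α)), so the ratio is [ (s_O/(n + g + δ)_O) / (s_H/(n + g + δ)_H) ]^1.8868.
s_O/(n + g + δ)_O = 0.26/0.115 = 2.2609; s_H/(n + g + δ)_H = 0.26/0.092 = 2.8261.
Ratio = (2.2609/2.8261)^1.8868 = 0.8000^1.8868 ≈ 0.6564

ratio ≈ 0.66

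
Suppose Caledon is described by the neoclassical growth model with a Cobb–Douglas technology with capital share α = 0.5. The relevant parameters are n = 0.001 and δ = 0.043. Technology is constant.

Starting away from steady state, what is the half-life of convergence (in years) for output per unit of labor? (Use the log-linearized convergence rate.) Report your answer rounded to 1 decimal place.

about 31.5 years

Near the steady state the convergence rate is λ = (1 − α)(n + δ).
λ = (1 − 0.5) × 0.044 = 0.5 × 0.044 = 0.0220
Half-life = ln 2 / λ = 0.6931 / 0.0220 ≈ 31.50 years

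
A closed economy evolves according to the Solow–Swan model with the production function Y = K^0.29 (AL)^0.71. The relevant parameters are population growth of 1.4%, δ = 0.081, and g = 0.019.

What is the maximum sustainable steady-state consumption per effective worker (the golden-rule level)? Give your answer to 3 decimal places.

c_gold ≈ 1.040

At the golden rule, f'(k) = n + g + δ, so α·k^(α−1) = n + g + δ and k_gold = (α/(n + g + δ))^(1/(1−α)).
k_gold = (0.29/0.114)^(1/0.71) = 2.5439^1.4085 ≈ 3.7252
c_gold = f(k_gold) − (n + g + δ)·k_gold = 1.4643 − 0.114×3.7252 ≈ 1.0396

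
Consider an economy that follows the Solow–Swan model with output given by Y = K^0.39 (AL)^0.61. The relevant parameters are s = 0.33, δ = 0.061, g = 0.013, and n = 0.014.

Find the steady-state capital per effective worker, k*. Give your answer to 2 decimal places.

In steady state, investment equals break-even investment: s·k^α = (n + g + δ)·k.
Rearranging, k^(1−α) = s / (n + g + δ).
k^0.61 = 0.33 / (0.014 + 0.013 + 0.061) = 0.33 / 0.088 = 3.7500
k* = 3.7500^(1/0.61) ≈ 8.7304

k* = 8.73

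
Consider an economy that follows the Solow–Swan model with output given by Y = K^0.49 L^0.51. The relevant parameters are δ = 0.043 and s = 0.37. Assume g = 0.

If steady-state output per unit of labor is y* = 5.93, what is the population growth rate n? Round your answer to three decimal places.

At the steady state, Δk = 0, so s·k^α = (n + δ)·k.
Since y* = [s/(n + δ)]^(α/(1−α)), we have s/(n + δ) = (y*)^((1−α)/α) = 5.93^1.0408 = 6.3767.
Therefore n + δ = s / 6.3767 = 0.37 / 6.3767 = 0.0580, so n = 0.0580 − 0.043 = 0.0150.

n ≈ 0.015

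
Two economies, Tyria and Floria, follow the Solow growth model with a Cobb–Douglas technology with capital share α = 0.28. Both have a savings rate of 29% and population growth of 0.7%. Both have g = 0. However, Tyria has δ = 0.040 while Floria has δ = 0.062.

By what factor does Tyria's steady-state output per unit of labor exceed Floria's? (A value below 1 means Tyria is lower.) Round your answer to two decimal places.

Steady-state y* = [s/(n + δ)]^(α/(1−α)), so the ratio is [ (s_T/(n + δ)_T) / (s_F/(n + δ)_F) ]^0.3889.
s_T/(n + δ)_T = 0.29/0.047 = 6.1702; s_F/(n + δ)_F = 0.29/0.069 = 4.2029.
Ratio = (6.1702/4.2029)^0.3889 = 1.4681^0.3889 ≈ 1.1611

y*_T / y*_F ≈ 1.16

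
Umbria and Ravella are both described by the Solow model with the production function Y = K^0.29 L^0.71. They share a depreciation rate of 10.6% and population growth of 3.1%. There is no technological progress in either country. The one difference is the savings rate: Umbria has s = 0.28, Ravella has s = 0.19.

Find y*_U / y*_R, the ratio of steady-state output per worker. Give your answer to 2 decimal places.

Steady-state y* = [s/(n + δ)]^(α/(1−α)), so the ratio is [ (s_U/(n + δ)_U) / (s_R/(n + δ)_R) ]^0.4085.
s_U/(n + δ)_U = 0.28/0.137 = 2.0438; s_R/(n + δ)_R = 0.19/0.137 = 1.3869.
Ratio = (2.0438/1.3869)^0.4085 = 1.4736^0.4085 ≈ 1.1716

y*_U / y*_R ≈ 1.17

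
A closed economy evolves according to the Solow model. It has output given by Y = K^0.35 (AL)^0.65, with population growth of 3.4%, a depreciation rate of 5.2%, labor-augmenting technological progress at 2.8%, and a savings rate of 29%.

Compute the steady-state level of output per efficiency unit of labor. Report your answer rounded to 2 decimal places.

y* ≈ 1.65

Steady state requires s·f(k) = (n + g + δ)·k, i.e. s·k^α = (n + g + δ)·k.
Rearranging, k^(1−α) = s / (n + g + δ).
k^0.65 = 0.29 / (0.034 + 0.028 + 0.052) = 0.29 / 0.114 = 2.5439
k* = 2.5439^(1/0.65) ≈ 4.2058
y* = (k*)^α = 4.2058^0.35 ≈ 1.6533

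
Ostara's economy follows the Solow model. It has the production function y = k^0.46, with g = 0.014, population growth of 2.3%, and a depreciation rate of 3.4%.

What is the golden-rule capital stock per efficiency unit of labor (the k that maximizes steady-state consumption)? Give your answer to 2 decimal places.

k_gold ≈ 31.83

The golden rule sets f'(k) = n + g + δ, i.e. α·k^(α−1) = n + g + δ.
So k^(1−α) = α / (n + g + δ) = 0.46 / 0.071 = 6.4789.
k_gold = 6.4789^(1/0.54) ≈ 31.8259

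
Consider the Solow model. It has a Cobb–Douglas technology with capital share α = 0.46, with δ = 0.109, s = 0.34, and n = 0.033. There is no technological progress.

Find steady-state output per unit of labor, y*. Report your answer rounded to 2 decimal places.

y* = 2.10

Steady state requires s·f(k) = (n + δ)·k, i.e. s·k^α = (n + δ)·k.
Rearranging, k^(1−α) = s / (n + δ).
k^0.54 = 0.34 / (0.033 + 0.109) = 0.34 / 0.142 = 2.3944
k* = 2.3944^(1/0.54) ≈ 5.0375
y* = (k*)^α = 5.0375^0.46 ≈ 2.1039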